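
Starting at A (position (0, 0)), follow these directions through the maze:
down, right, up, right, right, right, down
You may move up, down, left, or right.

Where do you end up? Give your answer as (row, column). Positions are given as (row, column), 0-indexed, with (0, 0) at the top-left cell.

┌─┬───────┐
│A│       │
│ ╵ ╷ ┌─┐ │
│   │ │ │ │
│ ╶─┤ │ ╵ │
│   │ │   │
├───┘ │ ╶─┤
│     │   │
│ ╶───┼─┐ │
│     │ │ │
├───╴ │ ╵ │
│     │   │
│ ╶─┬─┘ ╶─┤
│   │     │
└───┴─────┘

Following directions step by step:
Start: (0, 0)
  down: (0, 0) → (1, 0)
  right: (1, 0) → (1, 1)
  up: (1, 1) → (0, 1)
  right: (0, 1) → (0, 2)
  right: (0, 2) → (0, 3)
  right: (0, 3) → (0, 4)
  down: (0, 4) → (1, 4)
Final position: (1, 4)

Path taken:

┌─┬───────┐
│A│↱ → → ↓│
│ ╵ ╷ ┌─┐ │
│↳ ↑│ │ │B│
│ ╶─┤ │ ╵ │
│   │ │   │
├───┘ │ ╶─┤
│     │   │
│ ╶───┼─┐ │
│     │ │ │
├───╴ │ ╵ │
│     │   │
│ ╶─┬─┘ ╶─┤
│   │     │
└───┴─────┘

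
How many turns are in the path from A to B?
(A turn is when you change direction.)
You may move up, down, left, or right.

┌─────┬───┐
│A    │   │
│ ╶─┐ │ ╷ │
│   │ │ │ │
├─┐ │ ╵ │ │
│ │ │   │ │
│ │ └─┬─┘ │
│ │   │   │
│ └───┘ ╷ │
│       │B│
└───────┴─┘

Directions: right, right, down, down, right, up, up, right, down, down, down, down
Number of turns: 5

Solution:

┌─────┬───┐
│A → ↓│↱ ↓│
│ ╶─┐ │ ╷ │
│   │↓│↑│↓│
├─┐ │ ╵ │ │
│ │ │↳ ↑│↓│
│ │ └─┬─┘ │
│ │   │  ↓│
│ └───┘ ╷ │
│       │B│
└───────┴─┘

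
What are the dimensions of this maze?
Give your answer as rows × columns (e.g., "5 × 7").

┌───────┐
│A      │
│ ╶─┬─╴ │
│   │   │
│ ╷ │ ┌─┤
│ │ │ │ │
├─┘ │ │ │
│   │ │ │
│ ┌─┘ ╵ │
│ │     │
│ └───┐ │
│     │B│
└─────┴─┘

Counting the maze dimensions:
Rows (vertical): 6
Columns (horizontal): 4
Dimensions: 6 × 4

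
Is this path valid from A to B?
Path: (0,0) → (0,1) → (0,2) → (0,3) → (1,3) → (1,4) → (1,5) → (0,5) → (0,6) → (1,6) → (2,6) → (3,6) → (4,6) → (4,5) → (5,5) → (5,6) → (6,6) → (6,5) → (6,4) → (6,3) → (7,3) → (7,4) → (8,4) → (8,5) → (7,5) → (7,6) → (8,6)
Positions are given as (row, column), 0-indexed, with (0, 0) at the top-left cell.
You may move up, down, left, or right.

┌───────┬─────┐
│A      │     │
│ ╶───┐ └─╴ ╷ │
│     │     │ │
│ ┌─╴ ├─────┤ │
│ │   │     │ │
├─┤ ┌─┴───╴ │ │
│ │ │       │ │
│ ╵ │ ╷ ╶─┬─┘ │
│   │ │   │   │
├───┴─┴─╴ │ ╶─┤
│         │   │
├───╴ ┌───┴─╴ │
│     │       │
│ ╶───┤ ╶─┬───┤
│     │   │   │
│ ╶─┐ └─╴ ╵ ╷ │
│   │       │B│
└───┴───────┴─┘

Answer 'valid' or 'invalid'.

Checking path validity:
Result: All consecutive moves are passable.

valid

Correct solution:

┌───────┬─────┐
│A → → ↓│  ↱ ↓│
│ ╶───┐ └─╴ ╷ │
│     │↳ → ↑│↓│
│ ┌─╴ ├─────┤ │
│ │   │     │↓│
├─┤ ┌─┴───╴ │ │
│ │ │       │↓│
│ ╵ │ ╷ ╶─┬─┘ │
│   │ │   │↓ ↲│
├───┴─┴─╴ │ ╶─┤
│         │↳ ↓│
├───╴ ┌───┴─╴ │
│     │↓ ← ← ↲│
│ ╶───┤ ╶─┬───┤
│     │↳ ↓│↱ ↓│
│ ╶─┐ └─╴ ╵ ╷ │
│   │    ↳ ↑│B│
└───┴───────┴─┘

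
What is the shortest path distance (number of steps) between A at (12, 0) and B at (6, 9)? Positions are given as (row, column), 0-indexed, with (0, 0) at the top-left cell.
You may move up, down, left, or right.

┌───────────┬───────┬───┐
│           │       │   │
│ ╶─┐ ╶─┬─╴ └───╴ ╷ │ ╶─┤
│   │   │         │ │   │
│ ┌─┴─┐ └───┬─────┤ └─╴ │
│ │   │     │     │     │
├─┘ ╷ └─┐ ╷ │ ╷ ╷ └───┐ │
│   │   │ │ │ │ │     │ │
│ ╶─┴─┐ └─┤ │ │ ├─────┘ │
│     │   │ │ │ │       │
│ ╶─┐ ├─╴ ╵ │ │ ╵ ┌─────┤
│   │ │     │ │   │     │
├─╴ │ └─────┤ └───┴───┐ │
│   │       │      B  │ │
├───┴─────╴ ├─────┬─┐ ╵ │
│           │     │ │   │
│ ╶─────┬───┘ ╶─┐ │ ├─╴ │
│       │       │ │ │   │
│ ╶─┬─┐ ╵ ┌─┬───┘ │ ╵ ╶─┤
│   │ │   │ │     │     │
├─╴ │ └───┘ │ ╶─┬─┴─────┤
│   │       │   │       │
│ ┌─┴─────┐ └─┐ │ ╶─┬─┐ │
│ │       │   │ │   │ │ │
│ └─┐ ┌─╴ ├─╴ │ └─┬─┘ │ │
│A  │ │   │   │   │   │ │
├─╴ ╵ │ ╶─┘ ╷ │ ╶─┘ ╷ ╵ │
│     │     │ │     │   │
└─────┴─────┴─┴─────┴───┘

Finding path from (12, 0) to (6, 9):
Path: (12,0) → (11,0) → (10,0) → (10,1) → (9,1) → (9,0) → (8,0) → (7,0) → (7,1) → (7,2) → (7,3) → (7,4) → (7,5) → (6,5) → (6,4) → (6,3) → (6,2) → (5,2) → (4,2) → (4,1) → (4,0) → (3,0) → (3,1) → (2,1) → (2,2) → (3,2) → (3,3) → (4,3) → (4,4) → (5,4) → (5,5) → (4,5) → (3,5) → (2,5) → (2,4) → (2,3) → (1,3) → (1,2) → (0,2) → (0,3) → (0,4) → (0,5) → (1,5) → (1,6) → (1,7) → (1,8) → (0,8) → (0,9) → (1,9) → (2,9) → (2,10) → (2,11) → (3,11) → (4,11) → (4,10) → (4,9) → (4,8) → (5,8) → (5,7) → (4,7) → (3,7) → (2,7) → (2,6) → (3,6) → (4,6) → (5,6) → (6,6) → (6,7) → (6,8) → (6,9)
Distance: 69 steps

Solution:

┌───────────┬───────┬───┐
│    ↱ → → ↓│    ↱ ↓│   │
│ ╶─┐ ╶─┬─╴ └───╴ ╷ │ ╶─┤
│   │↑ ↰│  ↳ → → ↑│↓│   │
│ ┌─┴─┐ └───┬─────┤ └─╴ │
│ │↱ ↓│↑ ← ↰│↓ ↰  │↳ → ↓│
├─┘ ╷ └─┐ ╷ │ ╷ ╷ └───┐ │
│↱ ↑│↳ ↓│ │↑│↓│↑│     │↓│
│ ╶─┴─┐ └─┤ │ │ ├─────┘ │
│↑ ← ↰│↳ ↓│↑│↓│↑│↓ ← ← ↲│
│ ╶─┐ ├─╴ ╵ │ │ ╵ ┌─────┤
│   │↑│  ↳ ↑│↓│↑ ↲│     │
├─╴ │ └─────┤ └───┴───┐ │
│   │↑ ← ← ↰│↳ → → B  │ │
├───┴─────╴ ├─────┬─┐ ╵ │
│↱ → → → → ↑│     │ │   │
│ ╶─────┬───┘ ╶─┐ │ ├─╴ │
│↑      │       │ │ │   │
│ ╶─┬─┐ ╵ ┌─┬───┘ │ ╵ ╶─┤
│↑ ↰│ │   │ │     │     │
├─╴ │ └───┘ │ ╶─┬─┴─────┤
│↱ ↑│       │   │       │
│ ┌─┴─────┐ └─┐ │ ╶─┬─┐ │
│↑│       │   │ │   │ │ │
│ └─┐ ┌─╴ ├─╴ │ └─┬─┘ │ │
│A  │ │   │   │   │   │ │
├─╴ ╵ │ ╶─┘ ╷ │ ╶─┘ ╷ ╵ │
│     │     │ │     │   │
└─────┴─────┴─┴─────┴───┘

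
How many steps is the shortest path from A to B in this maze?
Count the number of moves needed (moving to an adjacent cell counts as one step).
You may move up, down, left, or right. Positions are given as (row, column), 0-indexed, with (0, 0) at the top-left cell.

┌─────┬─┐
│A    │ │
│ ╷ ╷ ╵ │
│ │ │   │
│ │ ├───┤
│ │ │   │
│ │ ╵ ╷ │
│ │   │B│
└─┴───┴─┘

Using BFS to find shortest path:
Start: (0, 0), End: (3, 3)
Path found:
(0,0) → (0,1) → (1,1) → (2,1) → (3,1) → (3,2) → (2,2) → (2,3) → (3,3)
Number of steps: 8

Solution:

┌─────┬─┐
│A ↓  │ │
│ ╷ ╷ ╵ │
│ │↓│   │
│ │ ├───┤
│ │↓│↱ ↓│
│ │ ╵ ╷ │
│ │↳ ↑│B│
└─┴───┴─┘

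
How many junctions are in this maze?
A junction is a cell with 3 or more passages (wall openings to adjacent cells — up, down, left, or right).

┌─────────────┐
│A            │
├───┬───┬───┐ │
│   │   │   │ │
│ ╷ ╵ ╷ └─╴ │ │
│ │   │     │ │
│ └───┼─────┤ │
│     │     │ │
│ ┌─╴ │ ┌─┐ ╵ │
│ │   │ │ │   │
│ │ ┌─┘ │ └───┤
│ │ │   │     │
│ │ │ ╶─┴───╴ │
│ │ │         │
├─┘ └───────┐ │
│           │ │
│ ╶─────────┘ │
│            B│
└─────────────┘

Checking each cell for number of passages:

Junctions found (3+ passages):
  (3, 0): 3 passages
  (6, 6): 3 passages
  (7, 1): 3 passages
Total junctions: 3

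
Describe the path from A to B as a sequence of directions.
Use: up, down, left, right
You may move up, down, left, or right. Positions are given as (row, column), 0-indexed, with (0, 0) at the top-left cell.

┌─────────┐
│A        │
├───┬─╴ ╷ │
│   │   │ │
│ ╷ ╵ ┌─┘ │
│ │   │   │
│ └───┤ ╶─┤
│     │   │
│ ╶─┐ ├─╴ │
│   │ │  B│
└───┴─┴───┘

Finding the path and converting it to directions:
Path through cells: (0,0) → (0,1) → (0,2) → (0,3) → (0,4) → (1,4) → (2,4) → (2,3) → (3,3) → (3,4) → (4,4)
Directions: right, right, right, right, down, down, left, down, right, down

Solution:

┌─────────┐
│A → → → ↓│
├───┬─╴ ╷ │
│   │   │↓│
│ ╷ ╵ ┌─┘ │
│ │   │↓ ↲│
│ └───┤ ╶─┤
│     │↳ ↓│
│ ╶─┐ ├─╴ │
│   │ │  B│
└───┴─┴───┘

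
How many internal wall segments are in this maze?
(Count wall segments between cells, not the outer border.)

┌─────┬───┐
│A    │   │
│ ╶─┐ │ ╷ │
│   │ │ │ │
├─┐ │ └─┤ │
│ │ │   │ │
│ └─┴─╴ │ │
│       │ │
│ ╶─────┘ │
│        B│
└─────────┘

Counting internal wall segments:
Total internal walls: 16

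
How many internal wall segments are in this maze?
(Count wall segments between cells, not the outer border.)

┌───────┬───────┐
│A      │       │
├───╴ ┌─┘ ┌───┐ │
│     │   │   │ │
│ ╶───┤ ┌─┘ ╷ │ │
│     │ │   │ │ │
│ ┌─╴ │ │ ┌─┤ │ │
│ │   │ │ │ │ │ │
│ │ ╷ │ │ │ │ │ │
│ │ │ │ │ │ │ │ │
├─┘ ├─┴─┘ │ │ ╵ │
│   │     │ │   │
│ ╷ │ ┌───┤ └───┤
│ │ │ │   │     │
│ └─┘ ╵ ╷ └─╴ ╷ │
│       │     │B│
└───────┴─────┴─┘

Counting internal wall segments:
Total internal walls: 49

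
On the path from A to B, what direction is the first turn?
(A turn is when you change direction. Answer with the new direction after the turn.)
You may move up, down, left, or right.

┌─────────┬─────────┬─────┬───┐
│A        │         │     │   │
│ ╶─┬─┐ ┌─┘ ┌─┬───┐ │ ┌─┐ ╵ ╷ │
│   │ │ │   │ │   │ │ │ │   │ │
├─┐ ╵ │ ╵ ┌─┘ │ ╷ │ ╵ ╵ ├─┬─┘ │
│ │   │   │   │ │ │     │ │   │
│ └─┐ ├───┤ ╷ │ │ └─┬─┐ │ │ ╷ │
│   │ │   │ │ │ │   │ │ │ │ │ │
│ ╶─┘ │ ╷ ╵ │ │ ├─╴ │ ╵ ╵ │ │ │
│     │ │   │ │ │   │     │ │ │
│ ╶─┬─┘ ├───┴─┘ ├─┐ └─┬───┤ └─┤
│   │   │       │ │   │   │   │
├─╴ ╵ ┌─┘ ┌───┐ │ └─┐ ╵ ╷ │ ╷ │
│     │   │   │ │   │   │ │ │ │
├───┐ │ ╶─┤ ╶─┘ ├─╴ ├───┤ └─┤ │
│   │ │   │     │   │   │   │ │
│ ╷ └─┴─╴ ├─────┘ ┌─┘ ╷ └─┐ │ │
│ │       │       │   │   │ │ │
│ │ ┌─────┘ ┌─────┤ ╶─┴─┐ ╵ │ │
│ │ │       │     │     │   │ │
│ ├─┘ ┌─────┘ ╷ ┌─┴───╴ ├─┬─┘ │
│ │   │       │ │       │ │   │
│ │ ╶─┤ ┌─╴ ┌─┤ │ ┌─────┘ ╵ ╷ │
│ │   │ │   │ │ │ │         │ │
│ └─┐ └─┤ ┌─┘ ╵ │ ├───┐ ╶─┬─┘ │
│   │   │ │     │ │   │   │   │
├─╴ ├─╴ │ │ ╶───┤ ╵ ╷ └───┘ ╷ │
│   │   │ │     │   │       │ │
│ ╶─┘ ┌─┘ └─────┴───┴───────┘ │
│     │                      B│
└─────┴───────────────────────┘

Directions: right, right, right, down, down, right, up, right, up, right, right, right, right, down, down, right, up, up, right, right, down, right, up, right, down, down, left, down, down, down, right, down, down, down, down, down, down, down, down, down
First turn direction: down

Solution:

┌─────────┬─────────┬─────┬───┐
│A → → ↓  │↱ → → → ↓│↱ → ↓│↱ ↓│
│ ╶─┬─┐ ┌─┘ ┌─┬───┐ │ ┌─┐ ╵ ╷ │
│   │ │↓│↱ ↑│ │   │↓│↑│ │↳ ↑│↓│
├─┐ ╵ │ ╵ ┌─┘ │ ╷ │ ╵ ╵ ├─┬─┘ │
│ │   │↳ ↑│   │ │ │↳ ↑  │ │↓ ↲│
│ └─┐ ├───┤ ╷ │ │ └─┬─┐ │ │ ╷ │
│   │ │   │ │ │ │   │ │ │ │↓│ │
│ ╶─┘ │ ╷ ╵ │ │ ├─╴ │ ╵ ╵ │ │ │
│     │ │   │ │ │   │     │↓│ │
│ ╶─┬─┘ ├───┴─┘ ├─┐ └─┬───┤ └─┤
│   │   │       │ │   │   │↳ ↓│
├─╴ ╵ ┌─┘ ┌───┐ │ └─┐ ╵ ╷ │ ╷ │
│     │   │   │ │   │   │ │ │↓│
├───┐ │ ╶─┤ ╶─┘ ├─╴ ├───┤ └─┤ │
│   │ │   │     │   │   │   │↓│
│ ╷ └─┴─╴ ├─────┘ ┌─┘ ╷ └─┐ │ │
│ │       │       │   │   │ │↓│
│ │ ┌─────┘ ┌─────┤ ╶─┴─┐ ╵ │ │
│ │ │       │     │     │   │↓│
│ ├─┘ ┌─────┘ ╷ ┌─┴───╴ ├─┬─┘ │
│ │   │       │ │       │ │  ↓│
│ │ ╶─┤ ┌─╴ ┌─┤ │ ┌─────┘ ╵ ╷ │
│ │   │ │   │ │ │ │         │↓│
│ └─┐ └─┤ ┌─┘ ╵ │ ├───┐ ╶─┬─┘ │
│   │   │ │     │ │   │   │  ↓│
├─╴ ├─╴ │ │ ╶───┤ ╵ ╷ └───┘ ╷ │
│   │   │ │     │   │       │↓│
│ ╶─┘ ┌─┘ └─────┴───┴───────┘ │
│     │                      B│
└─────┴───────────────────────┘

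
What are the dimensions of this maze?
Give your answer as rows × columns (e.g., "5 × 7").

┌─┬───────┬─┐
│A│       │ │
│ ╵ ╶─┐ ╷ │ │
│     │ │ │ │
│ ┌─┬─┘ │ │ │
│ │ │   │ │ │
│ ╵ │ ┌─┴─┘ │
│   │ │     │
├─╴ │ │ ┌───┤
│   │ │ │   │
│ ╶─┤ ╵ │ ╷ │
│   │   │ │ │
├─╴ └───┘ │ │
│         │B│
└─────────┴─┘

Counting the maze dimensions:
Rows (vertical): 7
Columns (horizontal): 6
Dimensions: 7 × 6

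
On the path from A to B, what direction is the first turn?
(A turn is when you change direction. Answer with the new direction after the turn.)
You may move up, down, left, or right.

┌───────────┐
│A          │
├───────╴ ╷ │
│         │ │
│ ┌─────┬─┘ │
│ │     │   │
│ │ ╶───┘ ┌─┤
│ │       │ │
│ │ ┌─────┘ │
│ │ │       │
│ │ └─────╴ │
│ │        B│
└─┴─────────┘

Directions: right, right, right, right, right, down, down, left, down, left, left, left, down, down, right, right, right, right
First turn direction: down

Solution:

┌───────────┐
│A → → → → ↓│
├───────╴ ╷ │
│         │↓│
│ ┌─────┬─┘ │
│ │     │↓ ↲│
│ │ ╶───┘ ┌─┤
│ │↓ ← ← ↲│ │
│ │ ┌─────┘ │
│ │↓│       │
│ │ └─────╴ │
│ │↳ → → → B│
└─┴─────────┘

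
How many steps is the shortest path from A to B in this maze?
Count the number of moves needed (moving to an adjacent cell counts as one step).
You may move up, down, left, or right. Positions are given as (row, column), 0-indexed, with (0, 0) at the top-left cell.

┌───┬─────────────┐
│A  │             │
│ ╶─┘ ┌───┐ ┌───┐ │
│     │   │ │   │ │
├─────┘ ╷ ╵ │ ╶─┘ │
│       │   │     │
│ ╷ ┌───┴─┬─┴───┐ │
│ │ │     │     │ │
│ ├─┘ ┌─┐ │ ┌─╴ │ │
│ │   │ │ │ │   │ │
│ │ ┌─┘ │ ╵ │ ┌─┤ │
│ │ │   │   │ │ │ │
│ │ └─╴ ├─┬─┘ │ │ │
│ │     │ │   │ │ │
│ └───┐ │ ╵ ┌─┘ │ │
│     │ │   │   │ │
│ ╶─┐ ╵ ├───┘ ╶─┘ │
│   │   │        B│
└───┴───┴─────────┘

Using BFS to find shortest path:
Start: (0, 0), End: (8, 8)
Path found:
(0,0) → (1,0) → (1,1) → (1,2) → (0,2) → (0,3) → (0,4) → (0,5) → (0,6) → (0,7) → (0,8) → (1,8) → (2,8) → (3,8) → (4,8) → (5,8) → (6,8) → (7,8) → (8,8)
Number of steps: 18

Solution:

┌───┬─────────────┐
│A  │↱ → → → → → ↓│
│ ╶─┘ ┌───┐ ┌───┐ │
│↳ → ↑│   │ │   │↓│
├─────┘ ╷ ╵ │ ╶─┘ │
│       │   │    ↓│
│ ╷ ┌───┴─┬─┴───┐ │
│ │ │     │     │↓│
│ ├─┘ ┌─┐ │ ┌─╴ │ │
│ │   │ │ │ │   │↓│
│ │ ┌─┘ │ ╵ │ ┌─┤ │
│ │ │   │   │ │ │↓│
│ │ └─╴ ├─┬─┘ │ │ │
│ │     │ │   │ │↓│
│ └───┐ │ ╵ ┌─┘ │ │
│     │ │   │   │↓│
│ ╶─┐ ╵ ├───┘ ╶─┘ │
│   │   │        B│
└───┴───┴─────────┘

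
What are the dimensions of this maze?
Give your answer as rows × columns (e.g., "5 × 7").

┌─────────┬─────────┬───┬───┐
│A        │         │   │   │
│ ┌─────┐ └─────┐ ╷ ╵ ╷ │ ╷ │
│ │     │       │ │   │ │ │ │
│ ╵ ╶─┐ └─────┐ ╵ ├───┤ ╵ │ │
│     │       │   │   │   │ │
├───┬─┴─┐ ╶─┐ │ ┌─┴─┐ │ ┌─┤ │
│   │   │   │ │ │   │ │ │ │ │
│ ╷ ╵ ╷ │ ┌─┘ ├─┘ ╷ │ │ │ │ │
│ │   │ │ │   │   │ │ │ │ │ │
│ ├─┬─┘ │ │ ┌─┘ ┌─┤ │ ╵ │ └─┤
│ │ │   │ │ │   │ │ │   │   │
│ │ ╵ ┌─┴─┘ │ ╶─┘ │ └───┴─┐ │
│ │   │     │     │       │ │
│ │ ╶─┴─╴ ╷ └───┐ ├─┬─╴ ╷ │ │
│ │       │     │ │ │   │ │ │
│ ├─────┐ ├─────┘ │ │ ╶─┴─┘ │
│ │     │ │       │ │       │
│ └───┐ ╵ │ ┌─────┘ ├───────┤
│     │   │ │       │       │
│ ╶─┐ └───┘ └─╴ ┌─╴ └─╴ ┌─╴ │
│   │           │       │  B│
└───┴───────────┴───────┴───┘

Counting the maze dimensions:
Rows (vertical): 11
Columns (horizontal): 14
Dimensions: 11 × 14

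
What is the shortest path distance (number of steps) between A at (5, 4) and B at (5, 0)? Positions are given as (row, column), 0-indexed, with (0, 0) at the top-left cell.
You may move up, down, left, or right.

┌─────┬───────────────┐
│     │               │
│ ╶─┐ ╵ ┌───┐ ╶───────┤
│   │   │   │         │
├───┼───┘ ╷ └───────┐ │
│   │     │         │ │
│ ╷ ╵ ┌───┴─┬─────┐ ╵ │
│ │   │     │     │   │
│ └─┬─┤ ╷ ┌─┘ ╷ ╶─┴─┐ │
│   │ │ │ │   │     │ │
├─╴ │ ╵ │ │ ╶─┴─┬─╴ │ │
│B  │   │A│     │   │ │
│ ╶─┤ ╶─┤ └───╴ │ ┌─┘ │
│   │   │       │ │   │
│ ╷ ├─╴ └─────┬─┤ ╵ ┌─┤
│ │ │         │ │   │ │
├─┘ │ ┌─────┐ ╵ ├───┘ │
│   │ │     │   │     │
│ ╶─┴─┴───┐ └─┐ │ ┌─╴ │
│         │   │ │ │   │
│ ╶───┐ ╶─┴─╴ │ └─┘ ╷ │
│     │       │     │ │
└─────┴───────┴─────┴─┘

Finding path from (5, 4) to (5, 0):
Path: (5,4) → (6,4) → (6,5) → (6,6) → (6,7) → (5,7) → (5,6) → (5,5) → (4,5) → (4,6) → (3,6) → (3,7) → (4,7) → (4,8) → (4,9) → (5,9) → (5,8) → (6,8) → (7,8) → (7,9) → (6,9) → (6,10) → (5,10) → (4,10) → (3,10) → (3,9) → (2,9) → (2,8) → (2,7) → (2,6) → (2,5) → (1,5) → (1,4) → (2,4) → (2,3) → (2,2) → (3,2) → (3,1) → (2,1) → (2,0) → (3,0) → (4,0) → (4,1) → (5,1) → (5,0)
Distance: 44 steps

Solution:

┌─────┬───────────────┐
│     │               │
│ ╶─┐ ╵ ┌───┐ ╶───────┤
│   │   │↓ ↰│         │
├───┼───┘ ╷ └───────┐ │
│↓ ↰│↓ ← ↲│↑ ← ← ← ↰│ │
│ ╷ ╵ ┌───┴─┬─────┐ ╵ │
│↓│↑ ↲│     │↱ ↓  │↑ ↰│
│ └─┬─┤ ╷ ┌─┘ ╷ ╶─┴─┐ │
│↳ ↓│ │ │ │↱ ↑│↳ → ↓│↑│
├─╴ │ ╵ │ │ ╶─┴─┬─╴ │ │
│B ↲│   │A│↑ ← ↰│↓ ↲│↑│
│ ╶─┤ ╶─┤ └───╴ │ ┌─┘ │
│   │   │↳ → → ↑│↓│↱ ↑│
│ ╷ ├─╴ └─────┬─┤ ╵ ┌─┤
│ │ │         │ │↳ ↑│ │
├─┘ │ ┌─────┐ ╵ ├───┘ │
│   │ │     │   │     │
│ ╶─┴─┴───┐ └─┐ │ ┌─╴ │
│         │   │ │ │   │
│ ╶───┐ ╶─┴─╴ │ └─┘ ╷ │
│     │       │     │ │
└─────┴───────┴─────┴─┘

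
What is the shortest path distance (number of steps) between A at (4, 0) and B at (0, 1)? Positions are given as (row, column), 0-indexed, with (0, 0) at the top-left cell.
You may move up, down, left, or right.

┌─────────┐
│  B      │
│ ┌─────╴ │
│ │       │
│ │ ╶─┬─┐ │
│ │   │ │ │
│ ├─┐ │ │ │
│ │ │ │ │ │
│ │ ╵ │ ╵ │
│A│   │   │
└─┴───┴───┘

Finding path from (4, 0) to (0, 1):
Path: (4,0) → (3,0) → (2,0) → (1,0) → (0,0) → (0,1)
Distance: 5 steps

Solution:

┌─────────┐
│↱ B      │
│ ┌─────╴ │
│↑│       │
│ │ ╶─┬─┐ │
│↑│   │ │ │
│ ├─┐ │ │ │
│↑│ │ │ │ │
│ │ ╵ │ ╵ │
│A│   │   │
└─┴───┴───┘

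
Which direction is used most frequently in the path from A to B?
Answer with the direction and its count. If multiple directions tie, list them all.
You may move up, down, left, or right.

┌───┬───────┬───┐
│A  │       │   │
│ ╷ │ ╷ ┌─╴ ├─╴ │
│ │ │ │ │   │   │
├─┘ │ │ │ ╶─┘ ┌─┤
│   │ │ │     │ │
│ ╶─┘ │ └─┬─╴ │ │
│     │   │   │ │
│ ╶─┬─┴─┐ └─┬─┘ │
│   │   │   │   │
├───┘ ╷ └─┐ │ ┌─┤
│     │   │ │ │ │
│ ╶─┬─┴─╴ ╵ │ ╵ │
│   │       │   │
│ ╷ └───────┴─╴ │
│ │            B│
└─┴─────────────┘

Directions: right, down, down, left, down, right, right, up, up, up, right, down, down, down, right, down, right, down, down, left, up, left, up, left, down, left, left, down, right, down, right, right, right, right, right, right
Counts: {'right': 13, 'down': 12, 'left': 6, 'up': 5}
Most common: right (13 times)

Solution:

┌───┬───────┬───┐
│A ↓│↱ ↓    │   │
│ ╷ │ ╷ ┌─╴ ├─╴ │
│ │↓│↑│↓│   │   │
├─┘ │ │ │ ╶─┘ ┌─┤
│↓ ↲│↑│↓│     │ │
│ ╶─┘ │ └─┬─╴ │ │
│↳ → ↑│↳ ↓│   │ │
│ ╶─┬─┴─┐ └─┬─┘ │
│   │↓ ↰│↳ ↓│   │
├───┘ ╷ └─┐ │ ┌─┤
│↓ ← ↲│↑ ↰│↓│ │ │
│ ╶─┬─┴─╴ ╵ │ ╵ │
│↳ ↓│    ↑ ↲│   │
│ ╷ └───────┴─╴ │
│ │↳ → → → → → B│
└─┴─────────────┘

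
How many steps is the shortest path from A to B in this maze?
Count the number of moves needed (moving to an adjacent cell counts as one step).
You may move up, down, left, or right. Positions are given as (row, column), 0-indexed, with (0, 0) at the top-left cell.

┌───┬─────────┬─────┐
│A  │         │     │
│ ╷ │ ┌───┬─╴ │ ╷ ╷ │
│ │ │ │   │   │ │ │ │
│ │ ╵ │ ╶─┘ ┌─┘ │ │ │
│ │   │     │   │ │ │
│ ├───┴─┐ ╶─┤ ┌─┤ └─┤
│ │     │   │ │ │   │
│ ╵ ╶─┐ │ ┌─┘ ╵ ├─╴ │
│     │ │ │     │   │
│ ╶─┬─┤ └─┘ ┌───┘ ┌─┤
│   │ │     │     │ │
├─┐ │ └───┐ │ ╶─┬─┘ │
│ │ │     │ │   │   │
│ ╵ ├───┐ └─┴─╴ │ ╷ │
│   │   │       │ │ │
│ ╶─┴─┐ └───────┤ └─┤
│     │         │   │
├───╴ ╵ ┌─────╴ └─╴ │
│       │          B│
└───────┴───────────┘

Using BFS to find shortest path:
Start: (0, 0), End: (9, 9)
Path found:
(0,0) → (1,0) → (2,0) → (3,0) → (4,0) → (5,0) → (5,1) → (6,1) → (7,1) → (7,0) → (8,0) → (8,1) → (8,2) → (9,2) → (9,3) → (8,3) → (8,4) → (8,5) → (8,6) → (8,7) → (9,7) → (9,8) → (9,9)
Number of steps: 22

Solution:

┌───┬─────────┬─────┐
│A  │         │     │
│ ╷ │ ┌───┬─╴ │ ╷ ╷ │
│↓│ │ │   │   │ │ │ │
│ │ ╵ │ ╶─┘ ┌─┘ │ │ │
│↓│   │     │   │ │ │
│ ├───┴─┐ ╶─┤ ┌─┤ └─┤
│↓│     │   │ │ │   │
│ ╵ ╶─┐ │ ┌─┘ ╵ ├─╴ │
│↓    │ │ │     │   │
│ ╶─┬─┤ └─┘ ┌───┘ ┌─┤
│↳ ↓│ │     │     │ │
├─┐ │ └───┐ │ ╶─┬─┘ │
│ │↓│     │ │   │   │
│ ╵ ├───┐ └─┴─╴ │ ╷ │
│↓ ↲│   │       │ │ │
│ ╶─┴─┐ └───────┤ └─┤
│↳ → ↓│↱ → → → ↓│   │
├───╴ ╵ ┌─────╴ └─╴ │
│    ↳ ↑│      ↳ → B│
└───────┴───────────┘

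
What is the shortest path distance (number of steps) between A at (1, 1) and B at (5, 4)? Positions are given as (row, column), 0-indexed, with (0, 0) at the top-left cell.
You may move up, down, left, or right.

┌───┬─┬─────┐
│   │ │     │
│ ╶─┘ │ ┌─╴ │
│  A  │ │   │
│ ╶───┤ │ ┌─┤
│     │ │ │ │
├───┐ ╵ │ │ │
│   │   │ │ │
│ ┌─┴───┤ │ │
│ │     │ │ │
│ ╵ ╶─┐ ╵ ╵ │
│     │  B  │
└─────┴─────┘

Finding path from (1, 1) to (5, 4):
Path: (1,1) → (1,0) → (2,0) → (2,1) → (2,2) → (3,2) → (3,3) → (2,3) → (1,3) → (0,3) → (0,4) → (0,5) → (1,5) → (1,4) → (2,4) → (3,4) → (4,4) → (5,4)
Distance: 17 steps

Solution:

┌───┬─┬─────┐
│   │ │↱ → ↓│
│ ╶─┘ │ ┌─╴ │
│↓ A  │↑│↓ ↲│
│ ╶───┤ │ ┌─┤
│↳ → ↓│↑│↓│ │
├───┐ ╵ │ │ │
│   │↳ ↑│↓│ │
│ ┌─┴───┤ │ │
│ │     │↓│ │
│ ╵ ╶─┐ ╵ ╵ │
│     │  B  │
└─────┴─────┘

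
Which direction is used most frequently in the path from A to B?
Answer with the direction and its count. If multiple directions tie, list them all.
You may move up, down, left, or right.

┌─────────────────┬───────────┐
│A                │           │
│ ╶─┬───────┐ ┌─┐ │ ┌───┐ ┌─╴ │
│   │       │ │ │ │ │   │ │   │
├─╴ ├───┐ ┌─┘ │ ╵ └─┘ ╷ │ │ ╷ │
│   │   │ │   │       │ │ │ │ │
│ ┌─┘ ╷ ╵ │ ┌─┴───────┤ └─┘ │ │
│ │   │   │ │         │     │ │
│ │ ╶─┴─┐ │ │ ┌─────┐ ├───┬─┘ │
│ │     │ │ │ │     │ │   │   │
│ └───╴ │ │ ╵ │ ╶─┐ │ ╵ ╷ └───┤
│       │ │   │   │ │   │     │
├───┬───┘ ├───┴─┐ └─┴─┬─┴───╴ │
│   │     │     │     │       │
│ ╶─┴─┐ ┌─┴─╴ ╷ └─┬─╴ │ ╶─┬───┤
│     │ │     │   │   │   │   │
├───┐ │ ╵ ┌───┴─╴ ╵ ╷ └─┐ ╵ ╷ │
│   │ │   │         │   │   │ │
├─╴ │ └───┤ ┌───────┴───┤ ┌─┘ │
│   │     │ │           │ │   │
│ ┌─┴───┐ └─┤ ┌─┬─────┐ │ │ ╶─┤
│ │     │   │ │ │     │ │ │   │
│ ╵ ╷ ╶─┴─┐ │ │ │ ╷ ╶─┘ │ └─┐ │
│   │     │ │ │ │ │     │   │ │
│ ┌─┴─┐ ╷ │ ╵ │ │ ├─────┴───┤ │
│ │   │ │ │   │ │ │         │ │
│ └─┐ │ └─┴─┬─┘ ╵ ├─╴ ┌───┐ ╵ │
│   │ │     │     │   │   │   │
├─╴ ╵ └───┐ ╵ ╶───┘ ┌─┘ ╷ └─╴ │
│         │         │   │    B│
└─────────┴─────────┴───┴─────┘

Directions: right, right, right, right, right, right, down, down, left, down, down, down, right, up, up, right, right, right, right, down, down, right, up, right, down, right, right, down, left, left, left, down, right, down, right, up, right, down, down, left, down, right, down, down, down, down
Counts: {'right': 19, 'down': 18, 'left': 5, 'up': 4}
Most common: right (19 times)

Solution:

┌─────────────────┬───────────┐
│A → → → → → ↓    │           │
│ ╶─┬───────┐ ┌─┐ │ ┌───┐ ┌─╴ │
│   │       │↓│ │ │ │   │ │   │
├─╴ ├───┐ ┌─┘ │ ╵ └─┘ ╷ │ │ ╷ │
│   │   │ │↓ ↲│       │ │ │ │ │
│ ┌─┘ ╷ ╵ │ ┌─┴───────┤ └─┘ │ │
│ │   │   │↓│↱ → → → ↓│     │ │
│ │ ╶─┴─┐ │ │ ┌─────┐ ├───┬─┘ │
│ │     │ │↓│↑│     │↓│↱ ↓│   │
│ └───╴ │ │ ╵ │ ╶─┐ │ ╵ ╷ └───┤
│       │ │↳ ↑│   │ │↳ ↑│↳ → ↓│
├───┬───┘ ├───┴─┐ └─┴─┬─┴───╴ │
│   │     │     │     │↓ ← ← ↲│
│ ╶─┴─┐ ┌─┴─╴ ╷ └─┬─╴ │ ╶─┬───┤
│     │ │     │   │   │↳ ↓│↱ ↓│
├───┐ │ ╵ ┌───┴─╴ ╵ ╷ └─┐ ╵ ╷ │
│   │ │   │         │   │↳ ↑│↓│
├─╴ │ └───┤ ┌───────┴───┤ ┌─┘ │
│   │     │ │           │ │↓ ↲│
│ ┌─┴───┐ └─┤ ┌─┬─────┐ │ │ ╶─┤
│ │     │   │ │ │     │ │ │↳ ↓│
│ ╵ ╷ ╶─┴─┐ │ │ │ ╷ ╶─┘ │ └─┐ │
│   │     │ │ │ │ │     │   │↓│
│ ┌─┴─┐ ╷ │ ╵ │ │ ├─────┴───┤ │
│ │   │ │ │   │ │ │         │↓│
│ └─┐ │ └─┴─┬─┘ ╵ ├─╴ ┌───┐ ╵ │
│   │ │     │     │   │   │  ↓│
├─╴ ╵ └───┐ ╵ ╶───┘ ┌─┘ ╷ └─╴ │
│         │         │   │    B│
└─────────┴─────────┴───┴─────┘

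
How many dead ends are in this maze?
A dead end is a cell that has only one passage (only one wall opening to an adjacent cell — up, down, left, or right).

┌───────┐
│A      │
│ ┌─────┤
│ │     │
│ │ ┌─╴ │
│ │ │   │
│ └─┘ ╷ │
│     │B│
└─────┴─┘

Checking each cell for number of passages:

Dead ends found at positions:
  (0, 3)
  (2, 1)
  (3, 3)
Total dead ends: 3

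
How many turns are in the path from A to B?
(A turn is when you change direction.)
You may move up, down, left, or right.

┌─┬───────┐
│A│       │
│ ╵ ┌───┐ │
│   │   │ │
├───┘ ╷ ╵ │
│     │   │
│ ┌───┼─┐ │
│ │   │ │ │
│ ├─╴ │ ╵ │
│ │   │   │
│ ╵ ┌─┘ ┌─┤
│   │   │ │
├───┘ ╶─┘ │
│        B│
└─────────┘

Directions: down, right, up, right, right, right, down, down, down, down, left, down, left, down, right, right
Number of turns: 9

Solution:

┌─┬───────┐
│A│↱ → → ↓│
│ ╵ ┌───┐ │
│↳ ↑│   │↓│
├───┘ ╷ ╵ │
│     │  ↓│
│ ┌───┼─┐ │
│ │   │ │↓│
│ ├─╴ │ ╵ │
│ │   │↓ ↲│
│ ╵ ┌─┘ ┌─┤
│   │↓ ↲│ │
├───┘ ╶─┘ │
│    ↳ → B│
└─────────┘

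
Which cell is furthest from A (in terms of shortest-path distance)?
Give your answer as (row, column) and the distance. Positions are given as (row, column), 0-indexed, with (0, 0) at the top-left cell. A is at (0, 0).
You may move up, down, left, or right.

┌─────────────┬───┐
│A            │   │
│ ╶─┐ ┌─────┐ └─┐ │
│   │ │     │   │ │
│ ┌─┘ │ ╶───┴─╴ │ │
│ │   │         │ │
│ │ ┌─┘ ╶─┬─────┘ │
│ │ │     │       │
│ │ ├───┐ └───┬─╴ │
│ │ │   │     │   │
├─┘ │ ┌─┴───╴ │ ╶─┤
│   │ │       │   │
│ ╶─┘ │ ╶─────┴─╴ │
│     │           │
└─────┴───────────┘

Computing BFS distances from A to all cells:
Furthest cell: (0, 7)
Distance: 37 steps

Path from A to the furthest cell:

┌─────────────┬───┐
│A → → → → → ↓│B ↰│
│ ╶─┐ ┌─────┐ └─┐ │
│   │ │     │↳ ↓│↑│
│ ┌─┘ │ ╶───┴─╴ │ │
│ │   │↓ ← ← ← ↲│↑│
│ │ ┌─┘ ╶─┬─────┘ │
│ │ │  ↳ ↓│      ↑│
│ │ ├───┐ └───┬─╴ │
│ │ │   │↳ → ↓│↱ ↑│
├─┘ │ ┌─┴───╴ │ ╶─┤
│   │ │↓ ← ← ↲│↑ ↰│
│ ╶─┘ │ ╶─────┴─╴ │
│     │↳ → → → → ↑│
└─────┴───────────┘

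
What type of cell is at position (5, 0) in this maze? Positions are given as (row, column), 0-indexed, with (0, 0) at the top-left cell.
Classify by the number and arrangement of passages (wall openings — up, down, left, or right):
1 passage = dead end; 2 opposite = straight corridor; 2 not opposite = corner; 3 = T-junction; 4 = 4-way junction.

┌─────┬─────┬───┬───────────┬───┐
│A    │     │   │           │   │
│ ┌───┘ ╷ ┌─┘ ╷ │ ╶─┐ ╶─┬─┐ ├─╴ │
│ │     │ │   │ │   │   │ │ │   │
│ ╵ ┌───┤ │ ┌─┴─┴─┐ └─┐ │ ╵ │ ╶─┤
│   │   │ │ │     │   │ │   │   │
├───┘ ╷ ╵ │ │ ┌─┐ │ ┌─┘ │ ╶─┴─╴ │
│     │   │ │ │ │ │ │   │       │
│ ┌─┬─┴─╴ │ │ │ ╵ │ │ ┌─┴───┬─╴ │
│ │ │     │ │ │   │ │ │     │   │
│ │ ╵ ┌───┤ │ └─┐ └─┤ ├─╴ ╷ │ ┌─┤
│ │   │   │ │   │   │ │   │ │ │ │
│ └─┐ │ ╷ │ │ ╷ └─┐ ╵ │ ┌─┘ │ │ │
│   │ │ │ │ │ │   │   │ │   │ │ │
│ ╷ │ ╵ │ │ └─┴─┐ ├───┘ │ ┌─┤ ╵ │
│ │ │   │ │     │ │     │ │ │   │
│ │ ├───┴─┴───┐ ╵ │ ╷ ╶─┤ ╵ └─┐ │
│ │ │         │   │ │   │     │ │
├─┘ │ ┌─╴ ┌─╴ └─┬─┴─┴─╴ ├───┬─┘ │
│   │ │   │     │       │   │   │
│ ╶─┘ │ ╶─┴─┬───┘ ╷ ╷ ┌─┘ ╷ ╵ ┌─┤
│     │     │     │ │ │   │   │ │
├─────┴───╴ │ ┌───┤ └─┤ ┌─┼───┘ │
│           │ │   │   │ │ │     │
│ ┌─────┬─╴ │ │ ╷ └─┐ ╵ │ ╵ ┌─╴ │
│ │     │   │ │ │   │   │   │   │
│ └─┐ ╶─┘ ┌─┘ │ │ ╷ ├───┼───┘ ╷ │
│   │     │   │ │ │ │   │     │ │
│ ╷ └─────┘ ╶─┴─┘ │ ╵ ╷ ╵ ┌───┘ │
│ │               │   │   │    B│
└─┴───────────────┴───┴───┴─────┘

Checking cell at (5, 0):
Number of passages: 2
Cell type: straight corridor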